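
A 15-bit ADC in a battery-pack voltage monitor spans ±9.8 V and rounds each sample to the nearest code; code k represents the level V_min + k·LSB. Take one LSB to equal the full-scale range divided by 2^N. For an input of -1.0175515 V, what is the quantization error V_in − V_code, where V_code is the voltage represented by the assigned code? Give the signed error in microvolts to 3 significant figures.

The full-scale span is 9.8 − (-9.8) = 19.6 V. LSB = 19.6 V / 2^15 ≈ 0.5981 mV.
(V_in − V_min)/LSB = (-1.0175515 − (-9.8)) × 32768/19.6 = 14682.8200 → nearest code k = 14683.
V_code = V_min + k × range/2^15 = -9.8 + 14683 × 19.6/32768 = -1.0174438477 V.
V_in − V_code = -1.0175515 − (-1.0174438477) = −108 µV.

−108 µV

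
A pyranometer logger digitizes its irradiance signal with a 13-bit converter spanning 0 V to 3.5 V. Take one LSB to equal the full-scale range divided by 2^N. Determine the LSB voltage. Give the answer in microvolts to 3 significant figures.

V_FS = 3.5 V.
2^13 = 8192 levels.
Step size = 3.5/8192 V = 427 µV.

427 µV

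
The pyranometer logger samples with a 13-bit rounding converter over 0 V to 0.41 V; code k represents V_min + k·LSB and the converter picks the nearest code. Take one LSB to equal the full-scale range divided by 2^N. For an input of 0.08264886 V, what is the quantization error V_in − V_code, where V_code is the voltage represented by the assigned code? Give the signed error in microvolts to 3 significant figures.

Range is 0.41 V. LSB = 0.41 V / 2^13 ≈ 50.05 µV.
(V_in − V_min)/LSB = (0.08264886 − (0)) × 8192/0.41 = 1651.3645 → nearest code k = 1651.
V_code = 0 + (1651/8192) × 0.41 = 0.08263061523 V.
e = 0.08264886 − (0.08263061523) = +18.2 µV.

+18.2 µV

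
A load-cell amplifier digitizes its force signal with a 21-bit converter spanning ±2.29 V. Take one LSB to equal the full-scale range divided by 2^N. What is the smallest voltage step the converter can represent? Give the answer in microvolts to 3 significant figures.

2.18 µV

The full-scale span is 2.29 − (-2.29) = 4.58 V.
2^21 = 2097152 levels.
LSB = 4.58 V / 2^21 = 2.18 µV.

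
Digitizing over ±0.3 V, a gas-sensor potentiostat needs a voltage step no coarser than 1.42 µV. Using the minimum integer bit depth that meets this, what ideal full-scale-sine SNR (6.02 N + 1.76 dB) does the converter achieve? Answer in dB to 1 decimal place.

The full-scale span is 0.3 − (-0.3) = 0.6 V.
0.6 V / 1.42 µV = 422500. Since 2^18 = 262144 and 2^19 = 524288, N = 19.
6.02(19) + 1.76 = 116.14 dB.

116.1 dB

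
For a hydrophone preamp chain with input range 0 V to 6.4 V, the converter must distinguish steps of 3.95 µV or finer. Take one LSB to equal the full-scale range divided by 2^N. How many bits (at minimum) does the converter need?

Full-scale range = 6.4 V.
Required number of levels: 6.4/3.95 µV = 1.6203e6; smallest N with 2^N ≥ that is 21.

21 bits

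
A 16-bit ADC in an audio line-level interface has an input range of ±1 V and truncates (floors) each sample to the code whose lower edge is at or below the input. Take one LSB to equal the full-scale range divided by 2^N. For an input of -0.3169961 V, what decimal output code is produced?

Full-scale range = 1 V − (-1 V) = 2 V. LSB = 2 V / 2^16 ≈ 30.52 µV.
(V_in − V_min) × 2^16/range = (-0.3169961 − (-1)) × 65536/2 = 22380.672.
Floor → code = 22380.

22380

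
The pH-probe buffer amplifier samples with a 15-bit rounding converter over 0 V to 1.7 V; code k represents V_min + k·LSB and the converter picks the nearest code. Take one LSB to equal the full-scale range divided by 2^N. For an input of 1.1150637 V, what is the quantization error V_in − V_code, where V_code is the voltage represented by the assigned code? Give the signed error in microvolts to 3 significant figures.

Full-scale range = 1.7 V. LSB = 1.7 V / 2^15 ≈ 51.88 µV.
Position in LSBs: (1.1150637 − (0)) × 32768/1.7 = 21493.1808; rounding gives k = 21493.
V_code = 0 + (21493/32768) × 1.7 = 1.1150543213 V.
V_in − V_code = 1.1150637 − (1.1150543213) = +9.38 µV.

+9.38 µV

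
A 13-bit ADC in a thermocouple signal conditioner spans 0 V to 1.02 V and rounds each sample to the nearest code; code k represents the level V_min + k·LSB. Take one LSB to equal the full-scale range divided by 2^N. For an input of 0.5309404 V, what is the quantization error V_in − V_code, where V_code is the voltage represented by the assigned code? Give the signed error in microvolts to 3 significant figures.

+22.4 µV

V_FS = 1.02 V. LSB = 1.02 V / 2^13 ≈ 124.5 µV.
Position in LSBs: (0.5309404 − (0)) × 8192/1.02 = 4264.1802; rounding gives k = 4264.
V_code = V_min + k × range/2^13 = 0 + 4264 × 1.02/8192 = 0.5309179688 V.
V_in − V_code = 0.5309404 − (0.5309179688) = +22.4 µV.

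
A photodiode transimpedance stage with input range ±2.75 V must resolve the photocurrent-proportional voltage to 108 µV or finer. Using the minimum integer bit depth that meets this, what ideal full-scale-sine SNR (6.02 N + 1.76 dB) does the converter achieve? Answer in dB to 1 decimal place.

98.1 dB

Full-scale range = 2.75 V − (-2.75 V) = 5.5 V.
Required number of levels: 5.5/108 µV = 50926; smallest N with 2^N ≥ that is 16.
6.02(16) + 1.76 = 98.08 dB.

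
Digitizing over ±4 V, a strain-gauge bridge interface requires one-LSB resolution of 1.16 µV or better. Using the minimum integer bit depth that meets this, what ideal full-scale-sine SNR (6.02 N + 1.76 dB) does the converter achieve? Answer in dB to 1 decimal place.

The full-scale span is 4 − (-4) = 8 V.
Required number of levels: 8/1.16 µV = 6.8966e6; smallest N with 2^N ≥ that is 23.
Ideal SNR at N = 23: 6.02·23 + 1.76 = 140.2 dB.

140.2 dB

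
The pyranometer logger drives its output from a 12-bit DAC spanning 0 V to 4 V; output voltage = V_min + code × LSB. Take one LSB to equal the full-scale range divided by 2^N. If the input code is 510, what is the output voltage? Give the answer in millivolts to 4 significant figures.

Range is 4 V. LSB = 4 V / 2^12.
Output = V_min + (510/4096) × range = 0 + 0.124512 × 4 V
      = 0 V + 0.498047 V = 0.498047 V.

498.0 mV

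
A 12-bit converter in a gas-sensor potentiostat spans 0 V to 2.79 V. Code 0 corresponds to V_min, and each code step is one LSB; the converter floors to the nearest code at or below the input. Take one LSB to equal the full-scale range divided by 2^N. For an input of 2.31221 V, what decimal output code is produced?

3394

V_FS = 2.79 V. LSB = 2.79 V / 2^12 ≈ 0.6812 mV.
(V_in − V_min) × 2^12/range = (2.31221 − (0)) × 4096/2.79 = 3394.556.
Floor → code = 3394.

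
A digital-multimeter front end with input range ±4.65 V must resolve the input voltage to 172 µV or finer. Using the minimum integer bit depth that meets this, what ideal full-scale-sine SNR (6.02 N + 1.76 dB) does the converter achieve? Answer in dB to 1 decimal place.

98.1 dB

Span: 4.65 V − (-4.65 V) = 9.3 V.
Required number of levels: 9.3/172 µV = 54070; smallest N with 2^N ≥ that is 16.
6.02(16) + 1.76 = 98.08 dB.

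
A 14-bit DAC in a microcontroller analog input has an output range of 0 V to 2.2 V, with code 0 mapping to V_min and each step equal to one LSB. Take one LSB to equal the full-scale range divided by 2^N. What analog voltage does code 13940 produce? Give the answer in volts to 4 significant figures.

1.872 V

V_FS = 2.2 V. LSB = 2.2 V / 2^14.
Output = V_min + (13940/16384) × range = 0 + 0.850830 × 2.2 V
      = 0 + 1.87183 = 1.87183 V.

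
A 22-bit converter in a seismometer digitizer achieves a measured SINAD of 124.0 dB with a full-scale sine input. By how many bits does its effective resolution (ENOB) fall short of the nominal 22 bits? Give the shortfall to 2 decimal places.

1.69 bits

Effective bits = (124.0 − 1.76)/6.02 = 20.3056.
Lost resolution: 22 − 20.3056 = 1.6944 bits.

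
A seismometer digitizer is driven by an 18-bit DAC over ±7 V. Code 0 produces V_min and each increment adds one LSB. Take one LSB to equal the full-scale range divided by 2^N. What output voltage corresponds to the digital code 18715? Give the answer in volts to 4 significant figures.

The full-scale span is 7 − (-7) = 14 V. LSB = 14 V / 2^18.
Output = V_min + (18715/262144) × range = -7 + 0.0713921 × 14 V
      = -7 V + 0.999489 V = -6.00051 V.

-6.001 V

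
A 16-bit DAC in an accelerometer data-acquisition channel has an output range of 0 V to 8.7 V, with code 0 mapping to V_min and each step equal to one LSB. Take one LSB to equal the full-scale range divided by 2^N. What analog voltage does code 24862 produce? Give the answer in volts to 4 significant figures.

3.300 V

Range is 8.7 V. LSB = 8.7 V / 2^16.
V_out = V_min + code × LSB = 0 V + 24862 × 8.7 V / 65536
      = 0 V + 3.30047 V = 3.30047 V.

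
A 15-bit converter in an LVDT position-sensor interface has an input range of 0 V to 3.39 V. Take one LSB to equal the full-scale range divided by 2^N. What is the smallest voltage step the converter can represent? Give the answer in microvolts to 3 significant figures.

Span = 3.39 V.
2^15 = 32768 levels.
Step size = 3.39/32768 V = 103 µV.

103 µV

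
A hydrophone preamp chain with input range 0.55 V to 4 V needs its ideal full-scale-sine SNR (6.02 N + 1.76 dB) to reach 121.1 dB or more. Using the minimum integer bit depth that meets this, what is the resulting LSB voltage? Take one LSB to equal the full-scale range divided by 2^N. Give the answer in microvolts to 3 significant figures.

Span: 4 V − (0.55 V) = 3.45 V.
N ≥ (121.1 − 1.76)/6.02 = 19.824 → N_min = 20.
Step size = 3.45/1048576 V = 3.29 µV.

3.29 µV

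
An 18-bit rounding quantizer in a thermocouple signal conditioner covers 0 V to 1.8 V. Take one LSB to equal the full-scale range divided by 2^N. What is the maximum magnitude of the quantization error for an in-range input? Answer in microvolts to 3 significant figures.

3.43 µV

Span = 1.8 V.
LSB = 1.8 V ÷ 2^18 = 1.8/262144 V = 6.8665 µV.
Worst-case error for round-to-nearest is half an LSB: 3.43 µV.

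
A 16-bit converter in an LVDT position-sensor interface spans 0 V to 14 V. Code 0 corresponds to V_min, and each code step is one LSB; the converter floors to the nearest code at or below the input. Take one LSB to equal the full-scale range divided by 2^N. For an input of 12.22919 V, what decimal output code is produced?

V_FS = 14 V. LSB = 14 V / 2^16 ≈ 213.6 µV.
V_in − V_min = 12.22919 − (0) = 12.22919 V.
Divide by LSB: 12.22919 × 65536/14 = 57246.5854.
Truncating gives code 57246.

57246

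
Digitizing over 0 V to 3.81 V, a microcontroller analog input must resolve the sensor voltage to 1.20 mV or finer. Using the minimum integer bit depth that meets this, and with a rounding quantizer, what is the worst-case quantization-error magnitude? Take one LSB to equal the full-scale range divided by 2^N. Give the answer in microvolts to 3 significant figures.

465 µV

Full-scale range = 3.81 V.
Levels needed ≥ 3.81/1.20 mV = 3175. 2^12 = 4096 suffices, so N_min = 12.
LSB = 3.81 V / 2^12 = 0.93018 mV.
Half an LSB is 465 µV.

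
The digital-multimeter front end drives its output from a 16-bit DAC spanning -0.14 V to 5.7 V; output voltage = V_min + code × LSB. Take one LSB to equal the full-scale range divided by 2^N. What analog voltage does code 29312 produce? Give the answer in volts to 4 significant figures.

2.472 V

Range = 5.7 − (-0.14) = 5.84 V. LSB = 5.84 V / 2^16.
V_out = -0.14 + 29312 × (5.84/65536) V
      = -0.14 V + 2.61203 V = 2.47203 V.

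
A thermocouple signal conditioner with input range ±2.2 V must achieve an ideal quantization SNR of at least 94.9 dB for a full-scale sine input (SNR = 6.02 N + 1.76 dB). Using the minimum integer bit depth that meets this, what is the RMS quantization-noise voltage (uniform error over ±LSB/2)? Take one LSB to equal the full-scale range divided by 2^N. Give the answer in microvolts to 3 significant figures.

Full-scale range = 2.2 V − (-2.2 V) = 4.4 V.
N ≥ (94.9 − 1.76)/6.02 = 15.472 → N_min = 16.
Step size = 4.4/65536 V = 67.139 µV.
σ_q = LSB/√12 = 67.139 µV/3.4641 = 19.4 µV.

19.4 µV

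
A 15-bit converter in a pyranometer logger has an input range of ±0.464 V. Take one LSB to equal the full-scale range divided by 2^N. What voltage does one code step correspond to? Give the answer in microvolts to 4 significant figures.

28.32 µV

Full-scale range = 0.464 V − (-0.464 V) = 0.928 V.
There are 2^15 = 32768 steps.
Step size = 0.928/32768 V = 28.32 µV.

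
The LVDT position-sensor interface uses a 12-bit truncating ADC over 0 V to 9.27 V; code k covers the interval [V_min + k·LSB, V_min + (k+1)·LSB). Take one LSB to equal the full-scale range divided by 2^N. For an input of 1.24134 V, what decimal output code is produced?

Range is 9.27 V. LSB = 9.27 V / 2^12 ≈ 2.263 mV.
V_in − V_min = 1.24134 − (0) = 1.24134 V.
Divide by LSB: 1.24134 × 4096/9.27 = 548.4928.
Truncating gives code 548.

548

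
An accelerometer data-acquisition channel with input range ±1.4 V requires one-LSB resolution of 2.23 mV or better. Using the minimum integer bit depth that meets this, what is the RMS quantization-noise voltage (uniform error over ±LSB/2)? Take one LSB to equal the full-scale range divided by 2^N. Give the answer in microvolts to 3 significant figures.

Range = 1.4 − (-1.4) = 2.8 V.
Required number of levels: 2.8/2.23 mV = 1255.6; smallest N with 2^N ≥ that is 11.
LSB = 2.8 V ÷ 2^11 = 2.8/2048 V = 1.3672 mV.
σ_q = LSB/√12 = 1.3672 mV/3.4641 = 395 µV.

395 µV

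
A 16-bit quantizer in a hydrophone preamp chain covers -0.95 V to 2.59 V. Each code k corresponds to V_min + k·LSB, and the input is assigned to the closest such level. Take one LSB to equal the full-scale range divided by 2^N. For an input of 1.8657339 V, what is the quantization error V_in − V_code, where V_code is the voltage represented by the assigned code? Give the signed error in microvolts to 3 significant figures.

−18.1 µV

Span: 2.59 V − (-0.95 V) = 3.54 V. LSB = 3.54 V / 2^16 ≈ 54.02 µV.
(1.8657339 − (-0.95)) / LSB = 2.8157339 × 65536/3.54 = 52127.6658. Nearest integer: k = 52128.
V_code = V_min + k × range/2^16 = -0.95 + 52128 × 3.54/65536 = 1.8657519531 V.
Error = V_in − V_code = 1.8657339 − (1.8657519531) = −18.1 µV.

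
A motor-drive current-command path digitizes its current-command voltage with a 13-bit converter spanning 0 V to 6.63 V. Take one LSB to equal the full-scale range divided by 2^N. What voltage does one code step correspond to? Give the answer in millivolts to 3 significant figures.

Span = 6.63 V.
Number of codes = 2^13 = 8192.
LSB = 6.63 V ÷ 2^13 = 6.63/8192 V = 0.809 mV.

0.809 mV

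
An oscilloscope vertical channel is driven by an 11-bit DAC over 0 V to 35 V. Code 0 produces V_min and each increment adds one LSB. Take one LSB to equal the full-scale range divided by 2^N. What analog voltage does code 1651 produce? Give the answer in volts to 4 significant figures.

Range is 35 V. LSB = 35 V / 2^11.
Output = V_min + (1651/2048) × range = 0 + 0.806152 × 35 V
      = 0 + 28.2153 = 28.2153 V.

28.22 V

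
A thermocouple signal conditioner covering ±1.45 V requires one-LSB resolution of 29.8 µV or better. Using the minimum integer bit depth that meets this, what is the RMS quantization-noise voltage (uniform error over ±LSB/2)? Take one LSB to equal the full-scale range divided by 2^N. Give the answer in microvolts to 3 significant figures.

6.39 µV

Full-scale range = 1.45 V − (-1.45 V) = 2.9 V.
Required number of levels: 2.9/29.8 µV = 97315; smallest N with 2^N ≥ that is 17.
Step size = 2.9/131072 V = 22.125 µV.
σ_q = LSB/√12 = 22.125 µV/3.4641 = 6.39 µV.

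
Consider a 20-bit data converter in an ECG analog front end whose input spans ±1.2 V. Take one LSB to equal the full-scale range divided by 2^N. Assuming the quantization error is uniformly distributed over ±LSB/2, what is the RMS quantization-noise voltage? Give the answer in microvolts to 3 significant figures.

0.661 µV

Full-scale range = 1.2 V − (-1.2 V) = 2.4 V.
LSB = 2.4 V / 2^20 = 2.2888 µV.
RMS of a uniform error over width LSB is LSB/√12 = 0.661 µV.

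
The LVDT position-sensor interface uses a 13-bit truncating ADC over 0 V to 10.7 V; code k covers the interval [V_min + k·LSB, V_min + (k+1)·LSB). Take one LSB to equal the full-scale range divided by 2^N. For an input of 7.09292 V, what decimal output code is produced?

5430

V_FS = 10.7 V. LSB = 10.7 V / 2^13 ≈ 1.306 mV.
code = ⌊(V_in − V_min)/LSB⌋ = ⌊(V_in − V_min) × 2^13 / range⌋
     = ⌊(7.09292 − (0)) × 8192 / 10.7⌋ = ⌊7.09292 × 8192/10.7⌋
     = ⌊5430.393⌋ = 5430.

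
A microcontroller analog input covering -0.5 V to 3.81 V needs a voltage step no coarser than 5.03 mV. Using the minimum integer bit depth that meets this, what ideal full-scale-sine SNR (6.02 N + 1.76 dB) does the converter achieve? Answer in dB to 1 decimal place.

Span: 3.81 V − (-0.5 V) = 4.31 V.
Levels needed ≥ 4.31/5.03 mV = 856.9. 2^10 = 1024 suffices, so N_min = 10.
Ideal SNR at N = 10: 6.02·10 + 1.76 = 62.0 dB.

62.0 dB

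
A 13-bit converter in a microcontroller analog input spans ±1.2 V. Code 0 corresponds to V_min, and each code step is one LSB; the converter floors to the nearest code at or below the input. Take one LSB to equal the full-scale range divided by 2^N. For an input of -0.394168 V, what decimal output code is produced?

Full-scale range = 1.2 V − (-1.2 V) = 2.4 V. LSB = 2.4 V / 2^13 ≈ 293.0 µV.
(V_in − V_min) × 2^13/range = (-0.394168 − (-1.2)) × 8192/2.4 = 2750.573.
Floor → code = 2750.

2750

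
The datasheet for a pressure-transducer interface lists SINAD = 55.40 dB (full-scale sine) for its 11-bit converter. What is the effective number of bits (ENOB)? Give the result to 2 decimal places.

ENOB = (55.40 − 1.76)/6.02 = 8.9103 bits.

8.91 bits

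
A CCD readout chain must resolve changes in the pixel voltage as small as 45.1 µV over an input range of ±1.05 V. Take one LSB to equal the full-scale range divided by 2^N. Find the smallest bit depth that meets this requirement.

16 bits

Range = 1.05 − (-1.05) = 2.1 V.
2.1 V / 45.1 µV = 46560. Since 2^15 = 32768 and 2^16 = 65536, N = 16.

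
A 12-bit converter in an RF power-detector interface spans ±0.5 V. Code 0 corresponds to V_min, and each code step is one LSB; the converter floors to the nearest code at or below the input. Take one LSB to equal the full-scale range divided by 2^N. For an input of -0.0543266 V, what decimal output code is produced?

1825

The full-scale span is 0.5 − (-0.5) = 1 V. LSB = 1 V / 2^12 ≈ 244.1 µV.
(V_in − V_min) × 2^12/range = (-0.0543266 − (-0.5)) × 4096/1 = 1825.478.
Floor → code = 1825.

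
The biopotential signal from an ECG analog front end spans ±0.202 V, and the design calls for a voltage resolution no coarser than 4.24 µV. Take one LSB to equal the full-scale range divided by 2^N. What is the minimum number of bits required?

17 bits

Full-scale range = 0.202 V − (-0.202 V) = 0.404 V.
Required number of levels: 0.404/4.24 µV = 95283; smallest N with 2^N ≥ that is 17.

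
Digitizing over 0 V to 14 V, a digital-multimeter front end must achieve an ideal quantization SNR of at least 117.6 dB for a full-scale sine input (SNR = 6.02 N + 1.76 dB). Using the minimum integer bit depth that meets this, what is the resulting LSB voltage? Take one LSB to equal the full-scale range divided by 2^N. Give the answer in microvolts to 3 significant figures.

Full-scale range = 14 V.
6.02 N + 1.76 ≥ 117.6 gives N ≥ 19.243, so the minimum integer is 20.
One LSB is 14 V / 1048576 = 13.4 µV.

13.4 µV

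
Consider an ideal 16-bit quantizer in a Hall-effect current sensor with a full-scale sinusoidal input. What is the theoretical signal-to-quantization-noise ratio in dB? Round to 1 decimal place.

Ideal quantization SNR: 6.02 × 16 + 1.76 dB = 98.1 dB.

98.1 dB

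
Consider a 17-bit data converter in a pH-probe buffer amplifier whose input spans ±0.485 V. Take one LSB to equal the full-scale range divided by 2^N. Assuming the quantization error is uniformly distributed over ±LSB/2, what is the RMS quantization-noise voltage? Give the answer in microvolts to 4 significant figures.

2.136 µV

The full-scale span is 0.485 − (-0.485) = 0.97 V.
LSB = 0.97 V ÷ 2^17 = 0.97/131072 V = 7.40051 µV.
V_rms = LSB/√12 = 7.40051 µV / √12 = 2.136 µV.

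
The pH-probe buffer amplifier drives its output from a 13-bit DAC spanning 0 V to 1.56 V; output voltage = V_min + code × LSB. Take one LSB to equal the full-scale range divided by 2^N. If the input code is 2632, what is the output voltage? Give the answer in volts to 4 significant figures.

V_FS = 1.56 V. LSB = 1.56 V / 2^13.
V_out = V_min + code × LSB = 0 V + 2632 × 1.56 V / 8192
      = 0 + 0.501211 = 0.501211 V.

0.5012 V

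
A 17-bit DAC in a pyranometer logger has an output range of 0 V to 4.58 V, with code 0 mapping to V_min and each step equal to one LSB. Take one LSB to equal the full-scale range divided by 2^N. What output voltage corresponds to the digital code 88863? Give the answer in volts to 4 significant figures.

3.105 V

V_FS = 4.58 V. LSB = 4.58 V / 2^17.
V_out = 0 + 88863 × (4.58/131072) V
      = 0 + 3.10511 = 3.10511 V.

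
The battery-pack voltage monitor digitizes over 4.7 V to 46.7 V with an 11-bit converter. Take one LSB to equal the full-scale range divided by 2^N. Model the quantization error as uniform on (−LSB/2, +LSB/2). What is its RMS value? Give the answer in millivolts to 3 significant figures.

5.92 mV

Span: 46.7 V − (4.7 V) = 42 V.
LSB = 42 V ÷ 2^11 = 42/2048 V = 20.508 mV.
For a uniform distribution on [−LSB/2, +LSB/2], V_rms = LSB/√12 = 20.508 mV/3.4641 = 5.92 mV.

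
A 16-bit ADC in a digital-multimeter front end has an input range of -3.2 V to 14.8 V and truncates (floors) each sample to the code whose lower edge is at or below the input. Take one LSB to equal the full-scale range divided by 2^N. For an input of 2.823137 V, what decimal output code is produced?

21929

Span: 14.8 V − (-3.2 V) = 18 V. LSB = 18 V / 2^16 ≈ 274.7 µV.
V_in − V_min = 2.823137 − (-3.2) = 6.023137 V.
Divide by LSB: 6.023137 × 65536/18 = 21929.5726.
Truncating gives code 21929.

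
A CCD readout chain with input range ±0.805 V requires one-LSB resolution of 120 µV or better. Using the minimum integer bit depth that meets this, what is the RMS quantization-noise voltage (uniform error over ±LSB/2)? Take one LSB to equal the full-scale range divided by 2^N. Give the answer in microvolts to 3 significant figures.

The full-scale span is 0.805 − (-0.805) = 1.61 V.
Levels needed ≥ 1.61/120 µV = 13420. 2^14 = 16384 suffices, so N_min = 14.
LSB = 1.61 V ÷ 2^14 = 1.61/16384 V = 98.267 µV.
RMS noise = LSB/√12 = 28.4 µV.

28.4 µV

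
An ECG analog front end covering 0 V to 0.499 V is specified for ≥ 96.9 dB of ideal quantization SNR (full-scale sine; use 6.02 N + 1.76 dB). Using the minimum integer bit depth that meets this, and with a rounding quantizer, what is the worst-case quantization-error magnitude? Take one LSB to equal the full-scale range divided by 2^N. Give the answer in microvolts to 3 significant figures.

V_FS = 0.499 V.
6.02 N + 1.76 ≥ 96.9 gives N ≥ 15.804, so the minimum integer is 16.
One LSB is 0.499 V / 65536 = 7.6141 µV.
Half an LSB is 3.81 µV.

3.81 µV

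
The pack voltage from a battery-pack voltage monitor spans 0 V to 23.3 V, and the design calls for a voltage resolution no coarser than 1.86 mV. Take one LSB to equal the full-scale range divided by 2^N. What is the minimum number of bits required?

Full-scale range = 23.3 V.
Levels needed ≥ 23.3/1.86 mV = 12530. 2^14 = 16384 suffices, so N_min = 14.

14 bits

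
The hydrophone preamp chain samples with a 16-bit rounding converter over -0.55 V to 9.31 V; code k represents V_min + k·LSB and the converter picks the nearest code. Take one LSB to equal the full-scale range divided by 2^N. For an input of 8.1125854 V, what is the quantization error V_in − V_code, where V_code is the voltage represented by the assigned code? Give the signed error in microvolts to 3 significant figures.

Full-scale range = 9.31 V − (-0.55 V) = 9.86 V. LSB = 9.86 V / 2^16 ≈ 150.5 µV.
Position in LSBs: (8.1125854 − (-0.55)) × 65536/9.86 = 57577.2005; rounding gives k = 57577.
V_code = V_min + k × range/2^16 = -0.55 + 57577 × 9.86/65536 = 8.1125552368 V.
V_in − V_code = 8.1125854 − (8.1125552368) = +30.2 µV.

+30.2 µV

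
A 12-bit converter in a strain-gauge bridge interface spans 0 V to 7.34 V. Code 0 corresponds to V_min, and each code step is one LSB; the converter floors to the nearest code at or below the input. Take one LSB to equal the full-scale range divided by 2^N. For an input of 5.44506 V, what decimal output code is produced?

3038

Full-scale range = 7.34 V. LSB = 7.34 V / 2^12 ≈ 1.792 mV.
V_in − V_min = 5.44506 − (0) = 5.44506 V.
Divide by LSB: 5.44506 × 4096/7.34 = 3038.5512.
Truncating gives code 3038.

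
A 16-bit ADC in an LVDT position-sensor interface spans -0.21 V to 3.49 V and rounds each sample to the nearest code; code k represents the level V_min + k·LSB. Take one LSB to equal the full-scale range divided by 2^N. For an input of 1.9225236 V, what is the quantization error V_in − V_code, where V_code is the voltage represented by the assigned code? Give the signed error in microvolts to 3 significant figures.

+10.2 µV

Range = 3.49 − (-0.21) = 3.7 V. LSB = 3.7 V / 2^16 ≈ 56.46 µV.
(1.9225236 − (-0.21)) / LSB = 2.1325236 × 65536/3.7 = 37772.1802. Nearest integer: k = 37772.
Reconstructed level: -0.21 + 37772 × 3.7/65536 V = 1.9225134277 V.
Error = V_in − V_code = 1.9225236 − (1.9225134277) = +10.2 µV.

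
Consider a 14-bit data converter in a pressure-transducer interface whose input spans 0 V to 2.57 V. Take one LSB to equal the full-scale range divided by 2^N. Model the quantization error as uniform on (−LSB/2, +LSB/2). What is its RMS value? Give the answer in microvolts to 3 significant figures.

45.3 µV

Range is 2.57 V.
Step size = 2.57/16384 V = 156.86 µV.
σ_q = LSB/√12 = 156.86 µV/3.4641 = 45.3 µV.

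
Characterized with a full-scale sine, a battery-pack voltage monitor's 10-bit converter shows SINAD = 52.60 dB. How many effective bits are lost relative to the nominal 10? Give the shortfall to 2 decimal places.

N_eff = (52.60 − 1.76)/6.02 = 8.4452 bits.
Lost resolution: 10 − 8.4452 = 1.5548 bits.

1.55 bits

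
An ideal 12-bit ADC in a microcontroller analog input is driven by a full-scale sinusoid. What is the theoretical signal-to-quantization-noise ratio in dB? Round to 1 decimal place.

74.0 dB

6.02(12) + 1.76 = 72.24 + 1.76 = 74.00 dB.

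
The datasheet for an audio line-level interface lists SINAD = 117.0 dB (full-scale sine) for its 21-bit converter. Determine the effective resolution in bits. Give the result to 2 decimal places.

ENOB = (117.0 − 1.76)/6.02 = 19.1429 bits.

19.14 bits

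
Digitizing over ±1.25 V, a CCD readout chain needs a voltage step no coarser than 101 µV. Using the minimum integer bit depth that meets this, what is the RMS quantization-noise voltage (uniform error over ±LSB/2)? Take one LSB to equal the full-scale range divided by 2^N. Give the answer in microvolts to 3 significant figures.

Full-scale range = 1.25 V − (-1.25 V) = 2.5 V.
Need 2^N ≥ 2.5 V / 101 µV = 24750 → N_min = 15.
One LSB is 2.5 V / 32768 = 76.294 µV.
RMS noise = LSB/√12 = 22.0 µV.

22.0 µV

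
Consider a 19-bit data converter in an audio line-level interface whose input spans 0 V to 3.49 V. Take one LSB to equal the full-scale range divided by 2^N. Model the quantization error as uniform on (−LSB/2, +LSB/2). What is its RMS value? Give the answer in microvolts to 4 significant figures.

Full-scale range = 3.49 V.
LSB = 3.49 V / 2^19 = 6.65665 µV.
RMS of a uniform error over width LSB is LSB/√12 = 1.922 µV.

1.922 µV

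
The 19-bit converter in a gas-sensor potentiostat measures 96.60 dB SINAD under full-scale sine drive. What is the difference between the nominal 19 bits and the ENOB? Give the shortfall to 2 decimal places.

3.25 bits

ENOB = (SINAD − 1.76)/6.02 = (96.60 − 1.76)/6.02 = 15.7542 bits.
Lost resolution: 19 − 15.7542 = 3.2458 bits.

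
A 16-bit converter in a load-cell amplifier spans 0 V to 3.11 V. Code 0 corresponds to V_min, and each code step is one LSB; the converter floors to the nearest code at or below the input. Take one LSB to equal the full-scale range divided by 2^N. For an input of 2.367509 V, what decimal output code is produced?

Range is 3.11 V. LSB = 3.11 V / 2^16 ≈ 47.45 µV.
V_in − V_min = 2.367509 − (0) = 2.367509 V.
Divide by LSB: 2.367509 × 65536/3.11 = 49889.7331.
Truncating gives code 49889.

49889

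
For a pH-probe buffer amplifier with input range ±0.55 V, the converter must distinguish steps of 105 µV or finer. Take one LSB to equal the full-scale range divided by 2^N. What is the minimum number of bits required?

Span: 0.55 V − (-0.55 V) = 1.1 V.
1.1 V / 105 µV = 10480. Since 2^13 = 8192 and 2^14 = 16384, N = 14.

14 bits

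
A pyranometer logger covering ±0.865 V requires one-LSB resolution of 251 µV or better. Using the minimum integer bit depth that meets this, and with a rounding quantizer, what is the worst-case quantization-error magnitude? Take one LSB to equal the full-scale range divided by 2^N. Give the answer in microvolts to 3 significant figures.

106 µV

Full-scale range = 0.865 V − (-0.865 V) = 1.73 V.
1.73 V / 251 µV = 6892. Since 2^12 = 4096 and 2^13 = 8192, N = 13.
One LSB is 1.73 V / 8192 = 211.18 µV.
|e|_max = LSB/2 = 106 µV.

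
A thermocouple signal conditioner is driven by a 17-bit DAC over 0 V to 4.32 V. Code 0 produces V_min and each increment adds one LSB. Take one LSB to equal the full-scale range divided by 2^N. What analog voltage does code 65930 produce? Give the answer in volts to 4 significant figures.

Span = 4.32 V. LSB = 4.32 V / 2^17.
V_out = V_min + code × LSB = 0 V + 65930 × 4.32 V / 131072
      = 0 + 2.17299 = 2.17299 V.

2.173 V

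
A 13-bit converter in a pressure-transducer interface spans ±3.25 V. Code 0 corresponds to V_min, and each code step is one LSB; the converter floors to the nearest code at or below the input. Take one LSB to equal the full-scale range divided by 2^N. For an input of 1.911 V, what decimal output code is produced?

6504

The full-scale span is 3.25 − (-3.25) = 6.5 V. LSB = 6.5 V / 2^13 ≈ 0.7935 mV.
(V_in − V_min) × 2^13/range = (1.911 − (-3.25)) × 8192/6.5 = 6504.448.
Floor → code = 6504.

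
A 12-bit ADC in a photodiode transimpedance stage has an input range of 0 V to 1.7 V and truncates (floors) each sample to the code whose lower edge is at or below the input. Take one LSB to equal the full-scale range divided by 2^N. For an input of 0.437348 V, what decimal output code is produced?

1053

Range is 1.7 V. LSB = 1.7 V / 2^12 ≈ 415.0 µV.
(V_in − V_min) × 2^12/range = (0.437348 − (0)) × 4096/1.7 = 1053.751.
Floor → code = 1053.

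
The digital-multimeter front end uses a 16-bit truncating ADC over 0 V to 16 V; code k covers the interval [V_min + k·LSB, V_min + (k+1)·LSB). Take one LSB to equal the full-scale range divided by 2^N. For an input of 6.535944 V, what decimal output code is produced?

Full-scale range = 16 V. LSB = 16 V / 2^16 ≈ 244.1 µV.
(V_in − V_min) × 2^16/range = (6.535944 − (0)) × 65536/16 = 26771.227.
Floor → code = 26771.

26771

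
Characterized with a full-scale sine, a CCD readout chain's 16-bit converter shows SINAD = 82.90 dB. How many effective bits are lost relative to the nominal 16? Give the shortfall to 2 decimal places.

Effective bits = (82.90 − 1.76)/6.02 = 13.4784.
Lost resolution: 16 − 13.4784 = 2.5216 bits.

2.52 bits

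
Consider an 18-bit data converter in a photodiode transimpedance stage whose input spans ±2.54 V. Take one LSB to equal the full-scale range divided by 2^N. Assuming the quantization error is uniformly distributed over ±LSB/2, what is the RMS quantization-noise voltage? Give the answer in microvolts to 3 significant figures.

Span: 2.54 V − (-2.54 V) = 5.08 V.
Step size = 5.08/262144 V = 19.379 µV.
σ_q = LSB/√12 = 19.379 µV/3.4641 = 5.59 µV.

5.59 µV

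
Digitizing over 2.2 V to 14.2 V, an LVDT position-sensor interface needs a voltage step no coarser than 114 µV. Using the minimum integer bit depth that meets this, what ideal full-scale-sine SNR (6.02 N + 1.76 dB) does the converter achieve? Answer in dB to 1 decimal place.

104.1 dB

Full-scale range = 14.2 V − (2.2 V) = 12 V.
12 V / 114 µV = 105300. Since 2^16 = 65536 and 2^17 = 131072, N = 17.
SNR = 6.02 × 17 + 1.76 = 104.10 dB.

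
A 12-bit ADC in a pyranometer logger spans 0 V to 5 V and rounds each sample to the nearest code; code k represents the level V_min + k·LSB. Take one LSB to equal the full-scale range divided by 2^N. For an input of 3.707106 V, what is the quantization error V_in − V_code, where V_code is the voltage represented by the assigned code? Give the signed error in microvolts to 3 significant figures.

V_FS = 5 V. LSB = 5 V / 2^12 ≈ 1.221 mV.
Position in LSBs: (3.707106 − (0)) × 4096/5 = 3036.8612; rounding gives k = 3037.
Reconstructed level: 0 + 3037 × 5/4096 V = 3.707275391 V.
e = 3.707106 − (3.707275391) = −169 µV.

−169 µV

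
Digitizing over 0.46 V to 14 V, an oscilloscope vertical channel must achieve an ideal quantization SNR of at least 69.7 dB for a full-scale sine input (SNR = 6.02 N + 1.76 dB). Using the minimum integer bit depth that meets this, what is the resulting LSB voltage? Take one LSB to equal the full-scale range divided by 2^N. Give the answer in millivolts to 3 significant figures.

3.31 mV

Range = 14 − (0.46) = 13.54 V.
Required N = ⌈(69.7 − 1.76)/6.02⌉ = ⌈11.286⌉ = 12.
Step size = 13.54/4096 V = 3.31 mV.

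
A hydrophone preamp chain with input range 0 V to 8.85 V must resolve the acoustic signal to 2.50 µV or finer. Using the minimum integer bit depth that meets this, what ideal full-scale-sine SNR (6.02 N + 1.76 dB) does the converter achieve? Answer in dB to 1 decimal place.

V_FS = 8.85 V.
Need 2^N ≥ 8.85 V / 2.50 µV = 3.540e6 → N_min = 22.
SNR = 6.02 × 22 + 1.76 = 134.20 dB.

134.2 dB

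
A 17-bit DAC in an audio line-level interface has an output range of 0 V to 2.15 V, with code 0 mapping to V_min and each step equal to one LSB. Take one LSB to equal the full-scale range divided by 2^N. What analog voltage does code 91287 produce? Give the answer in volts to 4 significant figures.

V_FS = 2.15 V. LSB = 2.15 V / 2^17.
V_out = 0 + 91287 × (2.15/131072) V
      = 0 V + 1.49740 V = 1.49740 V.

1.497 V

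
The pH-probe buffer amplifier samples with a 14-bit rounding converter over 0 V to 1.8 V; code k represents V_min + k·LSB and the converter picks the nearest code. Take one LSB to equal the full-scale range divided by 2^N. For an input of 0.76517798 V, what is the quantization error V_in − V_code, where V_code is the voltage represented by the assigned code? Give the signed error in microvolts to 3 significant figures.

Range is 1.8 V. LSB = 1.8 V / 2^14 ≈ 109.9 µV.
Position in LSBs: (0.76517798 − (0)) × 16384/1.8 = 6964.8200; rounding gives k = 6965.
V_code = 0 + (6965/16384) × 1.8 = 0.76519775391 V.
V_in − V_code = 0.76517798 − (0.76519775391) = −19.8 µV.

−19.8 µV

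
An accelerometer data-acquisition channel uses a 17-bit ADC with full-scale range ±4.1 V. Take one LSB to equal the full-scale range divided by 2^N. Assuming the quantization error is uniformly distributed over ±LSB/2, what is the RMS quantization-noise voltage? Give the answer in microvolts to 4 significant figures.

18.06 µV

Range = 4.1 − (-4.1) = 8.2 V.
LSB = 8.2 V / 2^17 = 62.5610 µV.
σ_q = LSB/√12 = 62.5610 µV/3.4641 = 18.06 µV.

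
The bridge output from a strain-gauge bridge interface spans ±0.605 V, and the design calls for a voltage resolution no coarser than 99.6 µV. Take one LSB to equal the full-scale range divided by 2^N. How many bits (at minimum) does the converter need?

14 bits

Range = 0.605 − (-0.605) = 1.21 V.
1.21 V / 99.6 µV = 12150. Since 2^13 = 8192 and 2^14 = 16384, N = 14.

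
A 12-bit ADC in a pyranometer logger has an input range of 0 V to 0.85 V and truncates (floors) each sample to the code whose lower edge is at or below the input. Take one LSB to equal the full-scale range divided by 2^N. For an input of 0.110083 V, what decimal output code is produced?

530

Range is 0.85 V. LSB = 0.85 V / 2^12 ≈ 207.5 µV.
V_in − V_min = 0.110083 − (0) = 0.110083 V.
Divide by LSB: 0.110083 × 4096/0.85 = 530.4706.
Truncating gives code 530.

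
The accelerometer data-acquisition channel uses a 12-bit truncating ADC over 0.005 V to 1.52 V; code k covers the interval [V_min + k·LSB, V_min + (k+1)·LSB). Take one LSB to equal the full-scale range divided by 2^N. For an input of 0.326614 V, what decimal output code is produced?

The full-scale span is 1.52 − (0.005) = 1.515 V. LSB = 1.515 V / 2^12 ≈ 369.9 µV.
(V_in − V_min) × 2^12/range = (0.326614 − (0.005)) × 4096/1.515 = 869.525.
Floor → code = 869.

869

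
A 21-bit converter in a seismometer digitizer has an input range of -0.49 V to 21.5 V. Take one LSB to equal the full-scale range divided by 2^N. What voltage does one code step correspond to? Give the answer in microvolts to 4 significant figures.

Range = 21.5 − (-0.49) = 21.99 V.
2^21 = 2097152 levels.
LSB = 21.99 V ÷ 2^21 = 21.99/2097152 V = 10.49 µV.

10.49 µV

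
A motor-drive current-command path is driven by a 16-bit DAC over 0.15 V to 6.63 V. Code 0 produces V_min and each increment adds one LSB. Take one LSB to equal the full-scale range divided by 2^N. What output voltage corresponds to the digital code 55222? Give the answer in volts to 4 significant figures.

Span: 6.63 V − (0.15 V) = 6.48 V. LSB = 6.48 V / 2^16.
V_out = 0.15 + 55222 × (6.48/65536) V
      = 0.15 + 5.46018 = 5.61018 V.

5.610 V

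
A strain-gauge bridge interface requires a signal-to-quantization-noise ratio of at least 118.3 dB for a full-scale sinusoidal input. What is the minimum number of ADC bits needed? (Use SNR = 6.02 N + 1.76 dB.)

20 bits

6.02 N + 1.76 ≥ 118.3 gives N ≥ 19.359, so the minimum integer is 20.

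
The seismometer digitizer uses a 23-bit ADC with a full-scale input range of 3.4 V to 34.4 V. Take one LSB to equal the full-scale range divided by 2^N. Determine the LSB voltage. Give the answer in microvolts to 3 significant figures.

3.70 µV

Range = 34.4 − (3.4) = 31 V.
There are 2^23 = 8388608 steps.
One LSB is 31 V / 8388608 = 3.70 µV.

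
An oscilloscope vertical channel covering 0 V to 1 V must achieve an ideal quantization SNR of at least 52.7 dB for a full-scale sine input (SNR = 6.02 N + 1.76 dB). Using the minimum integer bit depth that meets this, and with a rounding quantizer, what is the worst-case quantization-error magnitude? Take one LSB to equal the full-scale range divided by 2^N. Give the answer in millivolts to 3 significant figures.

0.977 mV

Span = 1 V.
Required N = ⌈(52.7 − 1.76)/6.02⌉ = ⌈8.462⌉ = 9.
One LSB is 1 V / 512 = 1.9531 mV.
Half an LSB is 0.977 mV.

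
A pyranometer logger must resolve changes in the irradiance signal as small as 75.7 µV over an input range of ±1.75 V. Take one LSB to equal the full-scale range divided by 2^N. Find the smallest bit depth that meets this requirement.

16 bits

Span: 1.75 V − (-1.75 V) = 3.5 V.
Levels needed ≥ 3.5/75.7 µV = 46240. 2^16 = 65536 suffices, so N_min = 16.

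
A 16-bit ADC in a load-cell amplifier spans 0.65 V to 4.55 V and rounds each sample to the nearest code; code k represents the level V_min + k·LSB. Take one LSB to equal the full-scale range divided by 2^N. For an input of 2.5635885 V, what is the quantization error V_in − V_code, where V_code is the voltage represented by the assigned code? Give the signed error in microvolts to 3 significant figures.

The full-scale span is 4.55 − (0.65) = 3.9 V. LSB = 3.9 V / 2^16 ≈ 59.51 µV.
(V_in − V_min)/LSB = (2.5635885 − (0.65)) × 65536/3.9 = 32156.1374 → nearest code k = 32156.
V_code = 0.65 + (32156/65536) × 3.9 = 2.5635803223 V.
Error = V_in − V_code = 2.5635885 − (2.5635803223) = +8.18 µV.

+8.18 µV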